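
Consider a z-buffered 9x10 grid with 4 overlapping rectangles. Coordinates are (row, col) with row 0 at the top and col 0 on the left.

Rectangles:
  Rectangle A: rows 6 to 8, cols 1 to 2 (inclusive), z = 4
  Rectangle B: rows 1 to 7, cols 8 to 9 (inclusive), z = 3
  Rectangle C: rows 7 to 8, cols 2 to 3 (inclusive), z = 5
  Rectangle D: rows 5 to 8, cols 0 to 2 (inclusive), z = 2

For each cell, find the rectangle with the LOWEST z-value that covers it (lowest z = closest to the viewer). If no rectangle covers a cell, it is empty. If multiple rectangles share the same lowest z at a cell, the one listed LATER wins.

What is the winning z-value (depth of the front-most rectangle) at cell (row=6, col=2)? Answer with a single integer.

Check cell (6,2):
  A: rows 6-8 cols 1-2 z=4 -> covers; best now A (z=4)
  B: rows 1-7 cols 8-9 -> outside (col miss)
  C: rows 7-8 cols 2-3 -> outside (row miss)
  D: rows 5-8 cols 0-2 z=2 -> covers; best now D (z=2)
Winner: D at z=2

Answer: 2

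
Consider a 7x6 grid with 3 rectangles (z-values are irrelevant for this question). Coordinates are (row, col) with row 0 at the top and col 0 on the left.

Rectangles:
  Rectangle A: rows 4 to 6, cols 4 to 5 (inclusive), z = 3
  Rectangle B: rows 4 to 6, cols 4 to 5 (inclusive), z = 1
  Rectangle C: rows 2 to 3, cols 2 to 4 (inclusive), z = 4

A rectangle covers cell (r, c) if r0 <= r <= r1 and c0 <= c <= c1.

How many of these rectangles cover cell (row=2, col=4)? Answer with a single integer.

Answer: 1

Derivation:
Check cell (2,4):
  A: rows 4-6 cols 4-5 -> outside (row miss)
  B: rows 4-6 cols 4-5 -> outside (row miss)
  C: rows 2-3 cols 2-4 -> covers
Count covering = 1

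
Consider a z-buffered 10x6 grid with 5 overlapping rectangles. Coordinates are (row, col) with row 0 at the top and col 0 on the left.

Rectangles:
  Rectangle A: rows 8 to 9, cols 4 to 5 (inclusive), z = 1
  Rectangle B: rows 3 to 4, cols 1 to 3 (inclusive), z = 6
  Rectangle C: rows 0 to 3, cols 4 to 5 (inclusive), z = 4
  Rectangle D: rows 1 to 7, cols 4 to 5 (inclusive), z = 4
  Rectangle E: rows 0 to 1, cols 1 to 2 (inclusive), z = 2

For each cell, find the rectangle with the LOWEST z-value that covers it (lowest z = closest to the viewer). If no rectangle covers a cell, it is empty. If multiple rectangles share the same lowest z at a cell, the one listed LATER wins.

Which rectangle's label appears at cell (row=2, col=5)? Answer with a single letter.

Check cell (2,5):
  A: rows 8-9 cols 4-5 -> outside (row miss)
  B: rows 3-4 cols 1-3 -> outside (row miss)
  C: rows 0-3 cols 4-5 z=4 -> covers; best now C (z=4)
  D: rows 1-7 cols 4-5 z=4 -> covers; best now D (z=4)
  E: rows 0-1 cols 1-2 -> outside (row miss)
Winner: D at z=4

Answer: D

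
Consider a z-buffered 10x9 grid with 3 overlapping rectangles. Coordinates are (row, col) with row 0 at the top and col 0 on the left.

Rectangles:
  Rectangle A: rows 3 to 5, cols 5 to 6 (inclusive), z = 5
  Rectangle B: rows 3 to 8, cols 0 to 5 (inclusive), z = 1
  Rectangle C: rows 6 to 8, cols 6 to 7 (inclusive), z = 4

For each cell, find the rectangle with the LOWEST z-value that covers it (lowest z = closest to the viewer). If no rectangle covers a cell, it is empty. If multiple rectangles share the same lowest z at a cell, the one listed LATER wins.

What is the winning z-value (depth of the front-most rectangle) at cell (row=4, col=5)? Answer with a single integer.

Answer: 1

Derivation:
Check cell (4,5):
  A: rows 3-5 cols 5-6 z=5 -> covers; best now A (z=5)
  B: rows 3-8 cols 0-5 z=1 -> covers; best now B (z=1)
  C: rows 6-8 cols 6-7 -> outside (row miss)
Winner: B at z=1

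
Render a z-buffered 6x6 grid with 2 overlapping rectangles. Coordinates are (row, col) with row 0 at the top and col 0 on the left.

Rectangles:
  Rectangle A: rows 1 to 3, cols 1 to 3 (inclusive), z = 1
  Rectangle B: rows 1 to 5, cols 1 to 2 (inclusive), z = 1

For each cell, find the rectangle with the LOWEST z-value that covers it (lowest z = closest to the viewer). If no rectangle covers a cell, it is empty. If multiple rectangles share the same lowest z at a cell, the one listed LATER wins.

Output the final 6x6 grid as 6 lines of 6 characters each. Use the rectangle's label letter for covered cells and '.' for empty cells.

......
.BBA..
.BBA..
.BBA..
.BB...
.BB...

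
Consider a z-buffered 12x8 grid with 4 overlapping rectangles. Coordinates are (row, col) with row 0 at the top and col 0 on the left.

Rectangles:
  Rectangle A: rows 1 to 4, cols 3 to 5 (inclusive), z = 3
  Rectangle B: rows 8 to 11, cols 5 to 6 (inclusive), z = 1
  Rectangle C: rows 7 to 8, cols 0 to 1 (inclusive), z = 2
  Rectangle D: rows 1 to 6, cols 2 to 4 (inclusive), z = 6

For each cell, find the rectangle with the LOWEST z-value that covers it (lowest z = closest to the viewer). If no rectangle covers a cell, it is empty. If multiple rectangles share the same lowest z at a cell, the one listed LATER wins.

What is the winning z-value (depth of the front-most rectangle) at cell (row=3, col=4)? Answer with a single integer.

Check cell (3,4):
  A: rows 1-4 cols 3-5 z=3 -> covers; best now A (z=3)
  B: rows 8-11 cols 5-6 -> outside (row miss)
  C: rows 7-8 cols 0-1 -> outside (row miss)
  D: rows 1-6 cols 2-4 z=6 -> covers; best now A (z=3)
Winner: A at z=3

Answer: 3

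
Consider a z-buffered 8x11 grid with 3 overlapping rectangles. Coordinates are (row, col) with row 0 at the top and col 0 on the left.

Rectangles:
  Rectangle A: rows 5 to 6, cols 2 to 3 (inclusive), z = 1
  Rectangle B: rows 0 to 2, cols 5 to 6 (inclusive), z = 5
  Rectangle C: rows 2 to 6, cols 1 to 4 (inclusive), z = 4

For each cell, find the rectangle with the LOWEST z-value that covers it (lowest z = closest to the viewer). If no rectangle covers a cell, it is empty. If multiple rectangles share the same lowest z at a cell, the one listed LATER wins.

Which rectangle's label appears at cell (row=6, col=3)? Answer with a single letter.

Answer: A

Derivation:
Check cell (6,3):
  A: rows 5-6 cols 2-3 z=1 -> covers; best now A (z=1)
  B: rows 0-2 cols 5-6 -> outside (row miss)
  C: rows 2-6 cols 1-4 z=4 -> covers; best now A (z=1)
Winner: A at z=1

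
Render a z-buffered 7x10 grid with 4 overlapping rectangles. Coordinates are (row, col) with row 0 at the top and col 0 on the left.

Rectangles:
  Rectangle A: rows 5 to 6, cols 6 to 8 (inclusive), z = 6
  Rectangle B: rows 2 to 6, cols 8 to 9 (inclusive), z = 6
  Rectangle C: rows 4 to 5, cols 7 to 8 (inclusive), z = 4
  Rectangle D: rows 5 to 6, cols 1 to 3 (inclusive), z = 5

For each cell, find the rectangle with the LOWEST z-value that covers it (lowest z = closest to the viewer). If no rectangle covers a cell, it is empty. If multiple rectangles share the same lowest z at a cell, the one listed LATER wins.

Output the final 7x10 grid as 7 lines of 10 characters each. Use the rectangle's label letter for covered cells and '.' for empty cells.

..........
..........
........BB
........BB
.......CCB
.DDD..ACCB
.DDD..AABB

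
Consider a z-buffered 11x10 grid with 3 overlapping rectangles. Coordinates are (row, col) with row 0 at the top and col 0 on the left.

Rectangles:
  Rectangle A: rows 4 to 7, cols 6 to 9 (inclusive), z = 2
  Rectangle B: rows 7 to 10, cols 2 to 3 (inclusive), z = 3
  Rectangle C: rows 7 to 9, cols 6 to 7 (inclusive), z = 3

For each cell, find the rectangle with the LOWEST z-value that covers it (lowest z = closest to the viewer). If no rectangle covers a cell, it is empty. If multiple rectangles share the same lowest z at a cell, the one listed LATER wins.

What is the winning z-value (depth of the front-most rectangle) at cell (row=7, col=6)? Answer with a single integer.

Check cell (7,6):
  A: rows 4-7 cols 6-9 z=2 -> covers; best now A (z=2)
  B: rows 7-10 cols 2-3 -> outside (col miss)
  C: rows 7-9 cols 6-7 z=3 -> covers; best now A (z=2)
Winner: A at z=2

Answer: 2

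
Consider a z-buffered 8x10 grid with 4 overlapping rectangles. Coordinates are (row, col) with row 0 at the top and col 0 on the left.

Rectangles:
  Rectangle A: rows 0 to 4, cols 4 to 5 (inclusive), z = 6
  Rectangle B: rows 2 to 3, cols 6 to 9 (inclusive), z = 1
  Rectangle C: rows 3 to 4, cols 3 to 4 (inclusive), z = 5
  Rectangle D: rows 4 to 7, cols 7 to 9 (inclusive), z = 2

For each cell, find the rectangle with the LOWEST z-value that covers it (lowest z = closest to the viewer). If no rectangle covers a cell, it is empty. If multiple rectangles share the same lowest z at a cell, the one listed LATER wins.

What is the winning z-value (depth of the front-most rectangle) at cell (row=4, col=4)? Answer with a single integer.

Check cell (4,4):
  A: rows 0-4 cols 4-5 z=6 -> covers; best now A (z=6)
  B: rows 2-3 cols 6-9 -> outside (row miss)
  C: rows 3-4 cols 3-4 z=5 -> covers; best now C (z=5)
  D: rows 4-7 cols 7-9 -> outside (col miss)
Winner: C at z=5

Answer: 5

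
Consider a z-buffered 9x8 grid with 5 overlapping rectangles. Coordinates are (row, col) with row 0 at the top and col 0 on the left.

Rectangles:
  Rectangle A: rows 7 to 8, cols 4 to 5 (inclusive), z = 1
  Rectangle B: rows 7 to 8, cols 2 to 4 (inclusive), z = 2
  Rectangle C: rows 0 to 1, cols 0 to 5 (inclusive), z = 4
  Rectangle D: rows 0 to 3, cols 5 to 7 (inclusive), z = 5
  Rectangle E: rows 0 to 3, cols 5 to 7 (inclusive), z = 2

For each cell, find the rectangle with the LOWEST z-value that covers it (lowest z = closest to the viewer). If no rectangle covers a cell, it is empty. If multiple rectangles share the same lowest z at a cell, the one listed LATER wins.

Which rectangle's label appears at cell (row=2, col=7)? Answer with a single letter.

Check cell (2,7):
  A: rows 7-8 cols 4-5 -> outside (row miss)
  B: rows 7-8 cols 2-4 -> outside (row miss)
  C: rows 0-1 cols 0-5 -> outside (row miss)
  D: rows 0-3 cols 5-7 z=5 -> covers; best now D (z=5)
  E: rows 0-3 cols 5-7 z=2 -> covers; best now E (z=2)
Winner: E at z=2

Answer: E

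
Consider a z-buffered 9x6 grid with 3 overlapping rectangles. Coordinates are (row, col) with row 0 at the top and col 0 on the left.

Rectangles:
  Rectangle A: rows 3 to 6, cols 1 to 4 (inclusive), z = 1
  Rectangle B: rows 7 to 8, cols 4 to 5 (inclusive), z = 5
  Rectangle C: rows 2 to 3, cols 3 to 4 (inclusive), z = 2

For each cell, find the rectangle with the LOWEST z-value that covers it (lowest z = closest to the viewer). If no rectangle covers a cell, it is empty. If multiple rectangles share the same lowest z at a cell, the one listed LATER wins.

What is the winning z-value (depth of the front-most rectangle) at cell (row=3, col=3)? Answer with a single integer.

Check cell (3,3):
  A: rows 3-6 cols 1-4 z=1 -> covers; best now A (z=1)
  B: rows 7-8 cols 4-5 -> outside (row miss)
  C: rows 2-3 cols 3-4 z=2 -> covers; best now A (z=1)
Winner: A at z=1

Answer: 1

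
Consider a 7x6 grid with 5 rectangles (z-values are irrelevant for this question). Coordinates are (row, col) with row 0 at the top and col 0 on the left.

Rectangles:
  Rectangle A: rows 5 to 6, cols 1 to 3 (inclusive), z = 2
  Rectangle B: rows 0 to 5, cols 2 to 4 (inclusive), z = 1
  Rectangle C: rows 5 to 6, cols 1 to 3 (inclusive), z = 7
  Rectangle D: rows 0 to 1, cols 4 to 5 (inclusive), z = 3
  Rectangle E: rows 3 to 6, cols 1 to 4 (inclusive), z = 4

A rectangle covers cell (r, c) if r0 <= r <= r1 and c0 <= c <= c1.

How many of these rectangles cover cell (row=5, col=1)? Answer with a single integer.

Check cell (5,1):
  A: rows 5-6 cols 1-3 -> covers
  B: rows 0-5 cols 2-4 -> outside (col miss)
  C: rows 5-6 cols 1-3 -> covers
  D: rows 0-1 cols 4-5 -> outside (row miss)
  E: rows 3-6 cols 1-4 -> covers
Count covering = 3

Answer: 3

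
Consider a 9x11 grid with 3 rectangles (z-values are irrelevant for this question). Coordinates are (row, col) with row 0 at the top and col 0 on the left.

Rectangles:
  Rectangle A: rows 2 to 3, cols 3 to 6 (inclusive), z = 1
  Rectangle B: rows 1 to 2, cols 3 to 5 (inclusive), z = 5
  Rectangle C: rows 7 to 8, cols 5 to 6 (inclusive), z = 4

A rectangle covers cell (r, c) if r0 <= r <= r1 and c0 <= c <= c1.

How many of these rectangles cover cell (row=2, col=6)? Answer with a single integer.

Check cell (2,6):
  A: rows 2-3 cols 3-6 -> covers
  B: rows 1-2 cols 3-5 -> outside (col miss)
  C: rows 7-8 cols 5-6 -> outside (row miss)
Count covering = 1

Answer: 1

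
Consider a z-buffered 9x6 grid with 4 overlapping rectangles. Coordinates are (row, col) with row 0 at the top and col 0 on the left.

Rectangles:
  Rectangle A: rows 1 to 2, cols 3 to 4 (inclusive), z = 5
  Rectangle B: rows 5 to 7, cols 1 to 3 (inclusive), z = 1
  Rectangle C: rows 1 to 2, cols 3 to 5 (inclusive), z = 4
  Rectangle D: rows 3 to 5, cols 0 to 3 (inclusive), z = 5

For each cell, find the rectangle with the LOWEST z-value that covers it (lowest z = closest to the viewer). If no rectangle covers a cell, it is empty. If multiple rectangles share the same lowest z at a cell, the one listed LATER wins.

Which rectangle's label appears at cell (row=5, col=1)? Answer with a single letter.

Answer: B

Derivation:
Check cell (5,1):
  A: rows 1-2 cols 3-4 -> outside (row miss)
  B: rows 5-7 cols 1-3 z=1 -> covers; best now B (z=1)
  C: rows 1-2 cols 3-5 -> outside (row miss)
  D: rows 3-5 cols 0-3 z=5 -> covers; best now B (z=1)
Winner: B at z=1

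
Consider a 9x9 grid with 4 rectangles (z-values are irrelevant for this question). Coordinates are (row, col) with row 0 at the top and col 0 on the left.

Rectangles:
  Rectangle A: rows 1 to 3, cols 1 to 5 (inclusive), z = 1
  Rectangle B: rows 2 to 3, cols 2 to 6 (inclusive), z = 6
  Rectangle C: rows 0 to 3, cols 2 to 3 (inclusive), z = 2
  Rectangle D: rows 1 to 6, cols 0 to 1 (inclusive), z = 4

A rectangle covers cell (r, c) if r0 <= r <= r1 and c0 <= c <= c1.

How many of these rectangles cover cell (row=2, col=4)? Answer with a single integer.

Answer: 2

Derivation:
Check cell (2,4):
  A: rows 1-3 cols 1-5 -> covers
  B: rows 2-3 cols 2-6 -> covers
  C: rows 0-3 cols 2-3 -> outside (col miss)
  D: rows 1-6 cols 0-1 -> outside (col miss)
Count covering = 2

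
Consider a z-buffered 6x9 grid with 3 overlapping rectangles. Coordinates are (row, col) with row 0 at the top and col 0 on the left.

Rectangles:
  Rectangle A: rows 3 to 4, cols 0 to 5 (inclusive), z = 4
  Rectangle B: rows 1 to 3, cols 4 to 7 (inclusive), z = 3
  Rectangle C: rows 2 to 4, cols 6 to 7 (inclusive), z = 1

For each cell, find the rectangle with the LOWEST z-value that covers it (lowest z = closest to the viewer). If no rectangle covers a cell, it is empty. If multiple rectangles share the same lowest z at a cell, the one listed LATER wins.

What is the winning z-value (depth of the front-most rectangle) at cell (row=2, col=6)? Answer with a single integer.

Check cell (2,6):
  A: rows 3-4 cols 0-5 -> outside (row miss)
  B: rows 1-3 cols 4-7 z=3 -> covers; best now B (z=3)
  C: rows 2-4 cols 6-7 z=1 -> covers; best now C (z=1)
Winner: C at z=1

Answer: 1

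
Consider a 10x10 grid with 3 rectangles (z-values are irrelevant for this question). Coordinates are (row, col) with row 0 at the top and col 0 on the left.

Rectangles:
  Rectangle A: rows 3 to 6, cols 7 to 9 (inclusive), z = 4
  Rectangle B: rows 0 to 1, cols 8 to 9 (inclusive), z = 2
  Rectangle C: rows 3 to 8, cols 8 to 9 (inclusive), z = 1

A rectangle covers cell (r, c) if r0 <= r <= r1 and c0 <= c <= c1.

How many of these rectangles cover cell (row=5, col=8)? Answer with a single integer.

Answer: 2

Derivation:
Check cell (5,8):
  A: rows 3-6 cols 7-9 -> covers
  B: rows 0-1 cols 8-9 -> outside (row miss)
  C: rows 3-8 cols 8-9 -> covers
Count covering = 2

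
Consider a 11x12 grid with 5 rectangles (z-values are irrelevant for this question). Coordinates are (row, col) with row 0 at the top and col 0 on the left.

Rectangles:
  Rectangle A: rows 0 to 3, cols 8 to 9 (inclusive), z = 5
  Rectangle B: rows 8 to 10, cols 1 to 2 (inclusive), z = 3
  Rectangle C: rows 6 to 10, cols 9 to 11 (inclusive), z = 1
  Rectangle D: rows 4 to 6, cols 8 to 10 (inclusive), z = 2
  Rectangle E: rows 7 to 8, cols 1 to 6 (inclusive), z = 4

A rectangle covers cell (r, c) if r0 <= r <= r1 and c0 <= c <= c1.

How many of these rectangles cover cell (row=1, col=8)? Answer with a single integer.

Check cell (1,8):
  A: rows 0-3 cols 8-9 -> covers
  B: rows 8-10 cols 1-2 -> outside (row miss)
  C: rows 6-10 cols 9-11 -> outside (row miss)
  D: rows 4-6 cols 8-10 -> outside (row miss)
  E: rows 7-8 cols 1-6 -> outside (row miss)
Count covering = 1

Answer: 1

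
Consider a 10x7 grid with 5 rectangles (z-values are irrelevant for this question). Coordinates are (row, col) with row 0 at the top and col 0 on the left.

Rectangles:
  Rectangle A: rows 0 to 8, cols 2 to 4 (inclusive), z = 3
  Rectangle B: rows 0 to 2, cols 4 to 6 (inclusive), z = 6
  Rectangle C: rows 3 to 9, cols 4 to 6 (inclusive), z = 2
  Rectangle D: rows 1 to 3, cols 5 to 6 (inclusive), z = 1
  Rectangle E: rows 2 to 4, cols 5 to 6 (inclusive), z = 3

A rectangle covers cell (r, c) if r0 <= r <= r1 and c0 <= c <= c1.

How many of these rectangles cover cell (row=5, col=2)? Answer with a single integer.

Check cell (5,2):
  A: rows 0-8 cols 2-4 -> covers
  B: rows 0-2 cols 4-6 -> outside (row miss)
  C: rows 3-9 cols 4-6 -> outside (col miss)
  D: rows 1-3 cols 5-6 -> outside (row miss)
  E: rows 2-4 cols 5-6 -> outside (row miss)
Count covering = 1

Answer: 1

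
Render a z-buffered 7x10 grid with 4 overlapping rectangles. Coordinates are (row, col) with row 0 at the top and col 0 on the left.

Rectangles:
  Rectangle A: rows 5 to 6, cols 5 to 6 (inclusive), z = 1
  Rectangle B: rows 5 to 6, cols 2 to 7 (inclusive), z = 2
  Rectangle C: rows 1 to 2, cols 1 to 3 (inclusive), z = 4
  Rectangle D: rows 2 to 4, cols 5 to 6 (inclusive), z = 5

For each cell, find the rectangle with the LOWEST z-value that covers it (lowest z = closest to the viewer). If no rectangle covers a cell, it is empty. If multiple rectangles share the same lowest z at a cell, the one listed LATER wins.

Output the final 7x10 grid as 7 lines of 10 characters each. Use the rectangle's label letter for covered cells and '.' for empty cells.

..........
.CCC......
.CCC.DD...
.....DD...
.....DD...
..BBBAAB..
..BBBAAB..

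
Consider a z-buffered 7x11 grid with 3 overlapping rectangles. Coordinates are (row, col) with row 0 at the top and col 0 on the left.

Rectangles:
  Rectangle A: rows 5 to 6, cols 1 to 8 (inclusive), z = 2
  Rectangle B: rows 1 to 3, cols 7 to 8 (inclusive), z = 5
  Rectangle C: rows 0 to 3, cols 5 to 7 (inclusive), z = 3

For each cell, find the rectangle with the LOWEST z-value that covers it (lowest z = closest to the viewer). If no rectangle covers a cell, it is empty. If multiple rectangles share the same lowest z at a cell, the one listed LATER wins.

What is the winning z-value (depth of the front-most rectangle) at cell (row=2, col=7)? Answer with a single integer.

Answer: 3

Derivation:
Check cell (2,7):
  A: rows 5-6 cols 1-8 -> outside (row miss)
  B: rows 1-3 cols 7-8 z=5 -> covers; best now B (z=5)
  C: rows 0-3 cols 5-7 z=3 -> covers; best now C (z=3)
Winner: C at z=3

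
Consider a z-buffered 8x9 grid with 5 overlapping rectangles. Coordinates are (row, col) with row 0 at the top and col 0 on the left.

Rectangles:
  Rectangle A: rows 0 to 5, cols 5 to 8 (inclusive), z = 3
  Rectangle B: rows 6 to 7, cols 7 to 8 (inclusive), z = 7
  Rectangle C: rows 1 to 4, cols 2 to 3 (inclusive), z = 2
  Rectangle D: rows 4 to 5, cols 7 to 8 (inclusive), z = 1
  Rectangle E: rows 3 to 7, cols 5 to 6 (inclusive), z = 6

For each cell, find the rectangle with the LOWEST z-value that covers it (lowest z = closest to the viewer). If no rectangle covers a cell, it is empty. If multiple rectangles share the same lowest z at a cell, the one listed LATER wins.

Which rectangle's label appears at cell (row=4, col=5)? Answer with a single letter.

Answer: A

Derivation:
Check cell (4,5):
  A: rows 0-5 cols 5-8 z=3 -> covers; best now A (z=3)
  B: rows 6-7 cols 7-8 -> outside (row miss)
  C: rows 1-4 cols 2-3 -> outside (col miss)
  D: rows 4-5 cols 7-8 -> outside (col miss)
  E: rows 3-7 cols 5-6 z=6 -> covers; best now A (z=3)
Winner: A at z=3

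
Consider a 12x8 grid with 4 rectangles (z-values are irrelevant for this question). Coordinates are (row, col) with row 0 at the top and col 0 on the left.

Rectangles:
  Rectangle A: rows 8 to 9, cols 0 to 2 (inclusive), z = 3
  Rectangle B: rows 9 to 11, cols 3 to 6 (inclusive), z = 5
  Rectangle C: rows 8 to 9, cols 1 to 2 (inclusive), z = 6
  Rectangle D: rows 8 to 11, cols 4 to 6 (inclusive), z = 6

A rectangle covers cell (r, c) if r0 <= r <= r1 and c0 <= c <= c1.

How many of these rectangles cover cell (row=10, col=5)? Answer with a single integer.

Answer: 2

Derivation:
Check cell (10,5):
  A: rows 8-9 cols 0-2 -> outside (row miss)
  B: rows 9-11 cols 3-6 -> covers
  C: rows 8-9 cols 1-2 -> outside (row miss)
  D: rows 8-11 cols 4-6 -> covers
Count covering = 2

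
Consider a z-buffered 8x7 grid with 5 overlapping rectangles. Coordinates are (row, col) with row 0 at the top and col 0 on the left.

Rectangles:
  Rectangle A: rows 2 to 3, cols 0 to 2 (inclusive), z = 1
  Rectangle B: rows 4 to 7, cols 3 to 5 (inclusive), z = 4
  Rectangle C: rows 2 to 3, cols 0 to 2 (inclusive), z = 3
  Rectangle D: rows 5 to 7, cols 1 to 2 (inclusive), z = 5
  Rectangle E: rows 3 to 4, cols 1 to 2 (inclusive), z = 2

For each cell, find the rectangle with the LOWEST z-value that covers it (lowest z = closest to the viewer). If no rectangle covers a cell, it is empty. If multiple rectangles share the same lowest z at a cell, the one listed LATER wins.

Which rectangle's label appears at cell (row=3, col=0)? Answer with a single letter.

Answer: A

Derivation:
Check cell (3,0):
  A: rows 2-3 cols 0-2 z=1 -> covers; best now A (z=1)
  B: rows 4-7 cols 3-5 -> outside (row miss)
  C: rows 2-3 cols 0-2 z=3 -> covers; best now A (z=1)
  D: rows 5-7 cols 1-2 -> outside (row miss)
  E: rows 3-4 cols 1-2 -> outside (col miss)
Winner: A at z=1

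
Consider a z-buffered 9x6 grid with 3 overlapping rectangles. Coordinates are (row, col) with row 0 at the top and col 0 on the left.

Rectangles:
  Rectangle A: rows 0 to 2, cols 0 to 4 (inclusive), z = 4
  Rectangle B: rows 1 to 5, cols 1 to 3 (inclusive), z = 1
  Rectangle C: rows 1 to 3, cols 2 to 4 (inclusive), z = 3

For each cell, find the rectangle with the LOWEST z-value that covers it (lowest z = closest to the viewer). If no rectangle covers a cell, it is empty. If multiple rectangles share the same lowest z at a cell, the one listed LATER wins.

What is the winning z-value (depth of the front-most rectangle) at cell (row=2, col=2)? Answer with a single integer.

Answer: 1

Derivation:
Check cell (2,2):
  A: rows 0-2 cols 0-4 z=4 -> covers; best now A (z=4)
  B: rows 1-5 cols 1-3 z=1 -> covers; best now B (z=1)
  C: rows 1-3 cols 2-4 z=3 -> covers; best now B (z=1)
Winner: B at z=1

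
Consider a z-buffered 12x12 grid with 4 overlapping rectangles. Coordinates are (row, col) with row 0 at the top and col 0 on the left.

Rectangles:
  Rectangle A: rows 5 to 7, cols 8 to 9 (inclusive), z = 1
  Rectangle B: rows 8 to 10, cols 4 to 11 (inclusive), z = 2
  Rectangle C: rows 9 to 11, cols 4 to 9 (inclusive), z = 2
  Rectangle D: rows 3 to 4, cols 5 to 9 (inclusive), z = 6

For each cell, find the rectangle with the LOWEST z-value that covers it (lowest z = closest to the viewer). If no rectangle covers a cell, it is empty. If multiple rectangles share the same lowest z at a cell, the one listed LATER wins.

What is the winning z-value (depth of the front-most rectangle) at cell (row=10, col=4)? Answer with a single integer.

Check cell (10,4):
  A: rows 5-7 cols 8-9 -> outside (row miss)
  B: rows 8-10 cols 4-11 z=2 -> covers; best now B (z=2)
  C: rows 9-11 cols 4-9 z=2 -> covers; best now C (z=2)
  D: rows 3-4 cols 5-9 -> outside (row miss)
Winner: C at z=2

Answer: 2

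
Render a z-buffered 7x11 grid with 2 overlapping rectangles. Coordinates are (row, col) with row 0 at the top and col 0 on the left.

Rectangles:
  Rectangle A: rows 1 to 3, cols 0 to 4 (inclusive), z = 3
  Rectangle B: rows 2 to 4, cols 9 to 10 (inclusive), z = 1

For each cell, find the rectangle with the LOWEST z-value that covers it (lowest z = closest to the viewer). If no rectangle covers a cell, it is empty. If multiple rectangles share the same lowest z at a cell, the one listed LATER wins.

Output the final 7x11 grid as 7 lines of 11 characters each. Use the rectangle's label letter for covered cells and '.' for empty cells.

...........
AAAAA......
AAAAA....BB
AAAAA....BB
.........BB
...........
...........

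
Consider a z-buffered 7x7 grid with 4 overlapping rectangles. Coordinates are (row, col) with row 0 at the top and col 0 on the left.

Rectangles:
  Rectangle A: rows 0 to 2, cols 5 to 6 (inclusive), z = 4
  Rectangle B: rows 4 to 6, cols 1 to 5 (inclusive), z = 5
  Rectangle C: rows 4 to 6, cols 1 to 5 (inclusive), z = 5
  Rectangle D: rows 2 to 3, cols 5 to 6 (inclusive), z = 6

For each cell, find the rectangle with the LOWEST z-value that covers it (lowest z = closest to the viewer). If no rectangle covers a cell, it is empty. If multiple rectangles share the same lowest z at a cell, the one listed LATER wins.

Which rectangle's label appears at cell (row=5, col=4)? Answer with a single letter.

Check cell (5,4):
  A: rows 0-2 cols 5-6 -> outside (row miss)
  B: rows 4-6 cols 1-5 z=5 -> covers; best now B (z=5)
  C: rows 4-6 cols 1-5 z=5 -> covers; best now C (z=5)
  D: rows 2-3 cols 5-6 -> outside (row miss)
Winner: C at z=5

Answer: C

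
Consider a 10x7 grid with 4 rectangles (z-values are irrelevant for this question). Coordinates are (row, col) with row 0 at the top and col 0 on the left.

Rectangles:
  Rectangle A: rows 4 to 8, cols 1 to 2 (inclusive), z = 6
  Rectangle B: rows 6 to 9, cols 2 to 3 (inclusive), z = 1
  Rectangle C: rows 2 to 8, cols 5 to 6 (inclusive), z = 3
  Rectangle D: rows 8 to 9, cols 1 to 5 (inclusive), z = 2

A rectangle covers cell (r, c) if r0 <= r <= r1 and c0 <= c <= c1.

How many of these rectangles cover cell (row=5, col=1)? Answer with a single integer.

Check cell (5,1):
  A: rows 4-8 cols 1-2 -> covers
  B: rows 6-9 cols 2-3 -> outside (row miss)
  C: rows 2-8 cols 5-6 -> outside (col miss)
  D: rows 8-9 cols 1-5 -> outside (row miss)
Count covering = 1

Answer: 1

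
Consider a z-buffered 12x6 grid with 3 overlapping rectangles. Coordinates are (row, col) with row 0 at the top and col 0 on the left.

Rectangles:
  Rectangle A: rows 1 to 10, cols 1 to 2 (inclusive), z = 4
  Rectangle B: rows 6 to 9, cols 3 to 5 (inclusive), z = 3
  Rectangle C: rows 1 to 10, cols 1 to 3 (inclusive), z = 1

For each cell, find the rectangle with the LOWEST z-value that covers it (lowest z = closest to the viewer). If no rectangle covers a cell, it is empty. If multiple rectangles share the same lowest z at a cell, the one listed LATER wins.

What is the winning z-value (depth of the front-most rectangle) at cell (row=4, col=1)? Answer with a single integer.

Check cell (4,1):
  A: rows 1-10 cols 1-2 z=4 -> covers; best now A (z=4)
  B: rows 6-9 cols 3-5 -> outside (row miss)
  C: rows 1-10 cols 1-3 z=1 -> covers; best now C (z=1)
Winner: C at z=1

Answer: 1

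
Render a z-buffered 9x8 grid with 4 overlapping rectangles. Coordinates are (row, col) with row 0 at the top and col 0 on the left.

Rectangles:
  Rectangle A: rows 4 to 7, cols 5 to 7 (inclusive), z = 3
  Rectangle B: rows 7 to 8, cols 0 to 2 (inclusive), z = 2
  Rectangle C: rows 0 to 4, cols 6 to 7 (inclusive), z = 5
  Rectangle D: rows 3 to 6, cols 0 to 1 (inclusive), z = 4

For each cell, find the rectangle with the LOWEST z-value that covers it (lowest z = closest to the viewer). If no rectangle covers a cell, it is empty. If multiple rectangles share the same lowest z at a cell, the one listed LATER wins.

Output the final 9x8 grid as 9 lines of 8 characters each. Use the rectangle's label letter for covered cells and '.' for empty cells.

......CC
......CC
......CC
DD....CC
DD...AAA
DD...AAA
DD...AAA
BBB..AAA
BBB.....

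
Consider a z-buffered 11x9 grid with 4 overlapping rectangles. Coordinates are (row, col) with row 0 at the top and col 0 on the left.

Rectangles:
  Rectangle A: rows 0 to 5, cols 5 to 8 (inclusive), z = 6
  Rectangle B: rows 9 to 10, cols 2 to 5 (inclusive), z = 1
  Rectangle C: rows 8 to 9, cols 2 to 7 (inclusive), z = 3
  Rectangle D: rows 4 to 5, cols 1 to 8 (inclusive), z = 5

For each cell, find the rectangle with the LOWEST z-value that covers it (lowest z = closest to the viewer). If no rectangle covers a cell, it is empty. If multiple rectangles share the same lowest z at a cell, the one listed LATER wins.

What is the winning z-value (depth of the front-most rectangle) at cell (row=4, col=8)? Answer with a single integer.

Answer: 5

Derivation:
Check cell (4,8):
  A: rows 0-5 cols 5-8 z=6 -> covers; best now A (z=6)
  B: rows 9-10 cols 2-5 -> outside (row miss)
  C: rows 8-9 cols 2-7 -> outside (row miss)
  D: rows 4-5 cols 1-8 z=5 -> covers; best now D (z=5)
Winner: D at z=5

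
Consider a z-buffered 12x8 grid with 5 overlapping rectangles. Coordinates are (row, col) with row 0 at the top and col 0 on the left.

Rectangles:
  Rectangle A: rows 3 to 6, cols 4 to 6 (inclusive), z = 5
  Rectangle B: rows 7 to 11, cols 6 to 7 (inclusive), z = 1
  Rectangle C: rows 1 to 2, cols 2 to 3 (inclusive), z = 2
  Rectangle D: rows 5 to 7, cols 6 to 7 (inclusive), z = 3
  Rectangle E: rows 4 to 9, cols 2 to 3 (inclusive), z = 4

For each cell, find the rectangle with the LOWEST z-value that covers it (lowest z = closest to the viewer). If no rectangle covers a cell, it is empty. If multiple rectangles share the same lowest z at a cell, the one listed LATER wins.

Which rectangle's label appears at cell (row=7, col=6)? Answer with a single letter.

Answer: B

Derivation:
Check cell (7,6):
  A: rows 3-6 cols 4-6 -> outside (row miss)
  B: rows 7-11 cols 6-7 z=1 -> covers; best now B (z=1)
  C: rows 1-2 cols 2-3 -> outside (row miss)
  D: rows 5-7 cols 6-7 z=3 -> covers; best now B (z=1)
  E: rows 4-9 cols 2-3 -> outside (col miss)
Winner: B at z=1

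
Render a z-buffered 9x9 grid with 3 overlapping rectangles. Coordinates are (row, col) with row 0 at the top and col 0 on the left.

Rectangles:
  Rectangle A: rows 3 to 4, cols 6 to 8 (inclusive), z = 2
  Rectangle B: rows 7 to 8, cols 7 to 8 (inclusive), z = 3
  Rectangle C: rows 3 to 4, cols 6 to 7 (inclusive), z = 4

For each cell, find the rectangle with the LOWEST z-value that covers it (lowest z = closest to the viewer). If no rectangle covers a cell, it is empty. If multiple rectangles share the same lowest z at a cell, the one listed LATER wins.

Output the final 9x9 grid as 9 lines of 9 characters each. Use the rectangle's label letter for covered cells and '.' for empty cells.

.........
.........
.........
......AAA
......AAA
.........
.........
.......BB
.......BB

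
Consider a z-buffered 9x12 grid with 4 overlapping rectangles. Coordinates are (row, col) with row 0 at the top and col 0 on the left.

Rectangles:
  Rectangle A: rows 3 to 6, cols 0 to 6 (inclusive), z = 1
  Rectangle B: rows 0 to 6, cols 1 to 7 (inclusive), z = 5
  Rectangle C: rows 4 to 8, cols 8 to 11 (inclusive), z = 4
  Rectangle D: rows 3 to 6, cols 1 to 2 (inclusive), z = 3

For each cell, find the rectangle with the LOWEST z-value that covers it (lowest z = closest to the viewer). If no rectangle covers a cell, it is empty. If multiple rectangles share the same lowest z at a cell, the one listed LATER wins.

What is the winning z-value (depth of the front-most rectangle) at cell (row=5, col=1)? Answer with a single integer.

Check cell (5,1):
  A: rows 3-6 cols 0-6 z=1 -> covers; best now A (z=1)
  B: rows 0-6 cols 1-7 z=5 -> covers; best now A (z=1)
  C: rows 4-8 cols 8-11 -> outside (col miss)
  D: rows 3-6 cols 1-2 z=3 -> covers; best now A (z=1)
Winner: A at z=1

Answer: 1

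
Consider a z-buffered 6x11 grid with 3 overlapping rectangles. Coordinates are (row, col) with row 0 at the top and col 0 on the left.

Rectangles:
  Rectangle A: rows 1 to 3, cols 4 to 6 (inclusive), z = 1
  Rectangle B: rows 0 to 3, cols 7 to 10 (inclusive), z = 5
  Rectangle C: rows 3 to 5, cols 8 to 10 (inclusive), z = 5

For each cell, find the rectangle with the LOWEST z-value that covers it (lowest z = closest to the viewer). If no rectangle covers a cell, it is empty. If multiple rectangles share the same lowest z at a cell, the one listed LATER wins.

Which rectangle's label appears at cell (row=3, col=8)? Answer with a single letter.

Check cell (3,8):
  A: rows 1-3 cols 4-6 -> outside (col miss)
  B: rows 0-3 cols 7-10 z=5 -> covers; best now B (z=5)
  C: rows 3-5 cols 8-10 z=5 -> covers; best now C (z=5)
Winner: C at z=5

Answer: C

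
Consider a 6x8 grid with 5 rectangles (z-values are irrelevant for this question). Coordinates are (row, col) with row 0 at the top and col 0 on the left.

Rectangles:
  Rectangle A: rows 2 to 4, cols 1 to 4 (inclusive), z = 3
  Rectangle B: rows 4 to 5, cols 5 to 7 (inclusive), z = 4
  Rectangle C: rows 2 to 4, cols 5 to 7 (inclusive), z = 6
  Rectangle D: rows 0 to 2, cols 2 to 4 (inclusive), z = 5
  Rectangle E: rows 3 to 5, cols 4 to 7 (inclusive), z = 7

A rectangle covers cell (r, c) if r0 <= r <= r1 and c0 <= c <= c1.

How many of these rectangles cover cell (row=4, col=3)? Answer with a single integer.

Answer: 1

Derivation:
Check cell (4,3):
  A: rows 2-4 cols 1-4 -> covers
  B: rows 4-5 cols 5-7 -> outside (col miss)
  C: rows 2-4 cols 5-7 -> outside (col miss)
  D: rows 0-2 cols 2-4 -> outside (row miss)
  E: rows 3-5 cols 4-7 -> outside (col miss)
Count covering = 1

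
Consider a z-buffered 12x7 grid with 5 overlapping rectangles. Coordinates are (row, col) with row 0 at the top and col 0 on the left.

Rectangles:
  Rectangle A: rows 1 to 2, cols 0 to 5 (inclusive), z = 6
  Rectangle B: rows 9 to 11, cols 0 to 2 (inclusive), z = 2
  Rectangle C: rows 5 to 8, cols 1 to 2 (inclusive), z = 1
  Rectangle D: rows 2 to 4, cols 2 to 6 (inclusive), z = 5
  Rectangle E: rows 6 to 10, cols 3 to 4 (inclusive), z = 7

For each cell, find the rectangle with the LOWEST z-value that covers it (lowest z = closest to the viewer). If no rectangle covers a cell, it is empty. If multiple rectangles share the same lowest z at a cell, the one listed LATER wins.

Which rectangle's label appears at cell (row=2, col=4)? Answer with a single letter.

Check cell (2,4):
  A: rows 1-2 cols 0-5 z=6 -> covers; best now A (z=6)
  B: rows 9-11 cols 0-2 -> outside (row miss)
  C: rows 5-8 cols 1-2 -> outside (row miss)
  D: rows 2-4 cols 2-6 z=5 -> covers; best now D (z=5)
  E: rows 6-10 cols 3-4 -> outside (row miss)
Winner: D at z=5

Answer: D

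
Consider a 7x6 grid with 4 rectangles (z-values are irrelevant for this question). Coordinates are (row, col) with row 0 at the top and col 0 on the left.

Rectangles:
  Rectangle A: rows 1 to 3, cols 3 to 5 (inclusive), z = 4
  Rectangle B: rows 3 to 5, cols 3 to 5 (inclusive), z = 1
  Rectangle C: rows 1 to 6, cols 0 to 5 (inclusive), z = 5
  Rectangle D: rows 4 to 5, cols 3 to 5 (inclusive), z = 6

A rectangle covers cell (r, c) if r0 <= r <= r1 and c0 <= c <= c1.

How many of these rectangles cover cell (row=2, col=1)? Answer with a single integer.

Answer: 1

Derivation:
Check cell (2,1):
  A: rows 1-3 cols 3-5 -> outside (col miss)
  B: rows 3-5 cols 3-5 -> outside (row miss)
  C: rows 1-6 cols 0-5 -> covers
  D: rows 4-5 cols 3-5 -> outside (row miss)
Count covering = 1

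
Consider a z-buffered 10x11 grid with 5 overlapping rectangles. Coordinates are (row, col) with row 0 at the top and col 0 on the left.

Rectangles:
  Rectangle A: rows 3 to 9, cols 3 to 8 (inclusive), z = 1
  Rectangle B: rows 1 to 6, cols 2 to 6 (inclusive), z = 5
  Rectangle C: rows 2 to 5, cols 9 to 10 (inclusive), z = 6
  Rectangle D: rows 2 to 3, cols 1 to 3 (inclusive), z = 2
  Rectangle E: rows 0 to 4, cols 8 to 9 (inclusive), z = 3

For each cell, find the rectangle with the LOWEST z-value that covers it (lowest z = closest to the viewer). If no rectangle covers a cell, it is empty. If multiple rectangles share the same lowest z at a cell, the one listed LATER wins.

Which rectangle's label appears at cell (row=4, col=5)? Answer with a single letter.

Check cell (4,5):
  A: rows 3-9 cols 3-8 z=1 -> covers; best now A (z=1)
  B: rows 1-6 cols 2-6 z=5 -> covers; best now A (z=1)
  C: rows 2-5 cols 9-10 -> outside (col miss)
  D: rows 2-3 cols 1-3 -> outside (row miss)
  E: rows 0-4 cols 8-9 -> outside (col miss)
Winner: A at z=1

Answer: A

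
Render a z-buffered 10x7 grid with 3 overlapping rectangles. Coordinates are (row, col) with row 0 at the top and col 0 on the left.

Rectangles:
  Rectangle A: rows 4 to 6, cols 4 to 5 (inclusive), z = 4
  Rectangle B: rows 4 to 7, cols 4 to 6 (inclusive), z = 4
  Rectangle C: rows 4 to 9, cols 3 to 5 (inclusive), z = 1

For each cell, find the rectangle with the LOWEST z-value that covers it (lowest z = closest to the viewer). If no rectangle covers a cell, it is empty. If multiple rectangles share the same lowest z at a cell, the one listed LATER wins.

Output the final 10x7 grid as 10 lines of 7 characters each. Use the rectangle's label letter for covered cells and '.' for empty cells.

.......
.......
.......
.......
...CCCB
...CCCB
...CCCB
...CCCB
...CCC.
...CCC.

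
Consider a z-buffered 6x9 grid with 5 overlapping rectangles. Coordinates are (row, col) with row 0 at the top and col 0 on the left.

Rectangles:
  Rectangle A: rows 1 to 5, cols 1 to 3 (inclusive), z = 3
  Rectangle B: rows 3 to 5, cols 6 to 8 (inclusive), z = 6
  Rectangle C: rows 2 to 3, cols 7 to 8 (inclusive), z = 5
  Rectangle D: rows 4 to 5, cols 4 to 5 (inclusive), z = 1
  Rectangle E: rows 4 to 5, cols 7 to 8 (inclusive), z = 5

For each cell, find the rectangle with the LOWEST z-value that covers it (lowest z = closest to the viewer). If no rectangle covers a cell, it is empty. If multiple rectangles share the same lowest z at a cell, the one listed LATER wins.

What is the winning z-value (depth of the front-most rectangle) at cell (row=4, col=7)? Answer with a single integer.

Answer: 5

Derivation:
Check cell (4,7):
  A: rows 1-5 cols 1-3 -> outside (col miss)
  B: rows 3-5 cols 6-8 z=6 -> covers; best now B (z=6)
  C: rows 2-3 cols 7-8 -> outside (row miss)
  D: rows 4-5 cols 4-5 -> outside (col miss)
  E: rows 4-5 cols 7-8 z=5 -> covers; best now E (z=5)
Winner: E at z=5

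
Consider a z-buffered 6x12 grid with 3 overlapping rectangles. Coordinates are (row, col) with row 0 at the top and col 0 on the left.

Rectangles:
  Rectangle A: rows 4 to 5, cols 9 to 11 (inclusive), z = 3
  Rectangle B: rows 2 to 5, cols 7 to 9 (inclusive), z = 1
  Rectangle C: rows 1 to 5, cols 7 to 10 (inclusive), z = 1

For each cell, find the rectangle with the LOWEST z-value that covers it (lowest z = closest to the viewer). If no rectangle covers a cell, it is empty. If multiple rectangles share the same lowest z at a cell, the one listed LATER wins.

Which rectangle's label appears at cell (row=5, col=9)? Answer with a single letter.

Check cell (5,9):
  A: rows 4-5 cols 9-11 z=3 -> covers; best now A (z=3)
  B: rows 2-5 cols 7-9 z=1 -> covers; best now B (z=1)
  C: rows 1-5 cols 7-10 z=1 -> covers; best now C (z=1)
Winner: C at z=1

Answer: C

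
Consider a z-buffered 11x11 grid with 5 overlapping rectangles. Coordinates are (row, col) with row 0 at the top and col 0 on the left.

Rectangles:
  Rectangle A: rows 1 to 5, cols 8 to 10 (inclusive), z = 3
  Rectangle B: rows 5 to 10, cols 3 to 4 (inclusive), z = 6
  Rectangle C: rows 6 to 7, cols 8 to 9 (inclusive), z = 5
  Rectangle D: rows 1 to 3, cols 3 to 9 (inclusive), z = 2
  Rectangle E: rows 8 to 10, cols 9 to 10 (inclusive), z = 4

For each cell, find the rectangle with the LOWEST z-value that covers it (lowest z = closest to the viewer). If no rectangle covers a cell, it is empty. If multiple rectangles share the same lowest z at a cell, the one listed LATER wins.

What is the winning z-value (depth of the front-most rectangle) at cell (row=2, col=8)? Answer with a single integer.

Check cell (2,8):
  A: rows 1-5 cols 8-10 z=3 -> covers; best now A (z=3)
  B: rows 5-10 cols 3-4 -> outside (row miss)
  C: rows 6-7 cols 8-9 -> outside (row miss)
  D: rows 1-3 cols 3-9 z=2 -> covers; best now D (z=2)
  E: rows 8-10 cols 9-10 -> outside (row miss)
Winner: D at z=2

Answer: 2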